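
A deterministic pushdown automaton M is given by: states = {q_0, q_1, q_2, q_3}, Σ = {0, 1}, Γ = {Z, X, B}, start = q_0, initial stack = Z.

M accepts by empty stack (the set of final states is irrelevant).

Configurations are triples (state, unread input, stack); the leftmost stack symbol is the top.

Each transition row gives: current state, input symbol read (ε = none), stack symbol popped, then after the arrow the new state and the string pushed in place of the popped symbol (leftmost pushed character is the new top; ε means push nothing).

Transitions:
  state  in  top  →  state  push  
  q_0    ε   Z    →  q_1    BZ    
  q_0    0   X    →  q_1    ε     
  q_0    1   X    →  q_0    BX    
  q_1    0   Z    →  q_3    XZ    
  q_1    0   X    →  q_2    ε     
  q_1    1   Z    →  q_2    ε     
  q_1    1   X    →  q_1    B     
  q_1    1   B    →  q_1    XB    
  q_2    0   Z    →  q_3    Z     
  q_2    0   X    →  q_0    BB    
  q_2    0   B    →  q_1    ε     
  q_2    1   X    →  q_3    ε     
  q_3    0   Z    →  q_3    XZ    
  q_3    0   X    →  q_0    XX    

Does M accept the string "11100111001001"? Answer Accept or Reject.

Accept

(q_0, 11100111001001, Z) ⊢ (q_1, 11100111001001, BZ) ⊢ (q_1, 1100111001001, XBZ) ⊢ (q_1, 100111001001, BBZ) ⊢ (q_1, 00111001001, XBBZ) ⊢ (q_2, 0111001001, BBZ) ⊢ (q_1, 111001001, BZ) ⊢ (q_1, 11001001, XBZ) ⊢ (q_1, 1001001, BBZ) ⊢ (q_1, 001001, XBBZ) ⊢ (q_2, 01001, BBZ) ⊢ (q_1, 1001, BZ) ⊢ (q_1, 001, XBZ) ⊢ (q_2, 01, BZ) ⊢ (q_1, 1, Z) ⊢ (q_2, ε, ε)
All input consumed and the stack is empty.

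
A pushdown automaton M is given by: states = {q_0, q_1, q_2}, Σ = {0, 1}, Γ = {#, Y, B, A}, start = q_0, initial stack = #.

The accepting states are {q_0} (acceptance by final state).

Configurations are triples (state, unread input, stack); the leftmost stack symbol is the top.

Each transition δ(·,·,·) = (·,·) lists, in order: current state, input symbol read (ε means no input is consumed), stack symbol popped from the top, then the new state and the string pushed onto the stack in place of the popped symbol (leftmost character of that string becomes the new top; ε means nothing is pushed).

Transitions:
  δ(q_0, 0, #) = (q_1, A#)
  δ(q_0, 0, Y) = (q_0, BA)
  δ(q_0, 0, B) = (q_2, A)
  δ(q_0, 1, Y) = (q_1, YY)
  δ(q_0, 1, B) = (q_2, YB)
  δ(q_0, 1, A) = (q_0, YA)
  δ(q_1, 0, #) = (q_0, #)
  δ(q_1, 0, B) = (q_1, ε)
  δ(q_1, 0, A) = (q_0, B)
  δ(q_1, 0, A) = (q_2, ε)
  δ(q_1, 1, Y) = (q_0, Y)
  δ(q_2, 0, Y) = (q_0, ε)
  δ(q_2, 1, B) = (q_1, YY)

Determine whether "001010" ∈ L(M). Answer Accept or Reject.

One accepting computation: (q_0, 001010, #) ⊢ (q_1, 01010, A#) ⊢ (q_0, 1010, B#) ⊢ (q_2, 010, YB#) ⊢ (q_0, 10, B#) ⊢ (q_2, 0, YB#) ⊢ (q_0, ε, B#)
All input consumed and state q_0 ∈ F.

Accept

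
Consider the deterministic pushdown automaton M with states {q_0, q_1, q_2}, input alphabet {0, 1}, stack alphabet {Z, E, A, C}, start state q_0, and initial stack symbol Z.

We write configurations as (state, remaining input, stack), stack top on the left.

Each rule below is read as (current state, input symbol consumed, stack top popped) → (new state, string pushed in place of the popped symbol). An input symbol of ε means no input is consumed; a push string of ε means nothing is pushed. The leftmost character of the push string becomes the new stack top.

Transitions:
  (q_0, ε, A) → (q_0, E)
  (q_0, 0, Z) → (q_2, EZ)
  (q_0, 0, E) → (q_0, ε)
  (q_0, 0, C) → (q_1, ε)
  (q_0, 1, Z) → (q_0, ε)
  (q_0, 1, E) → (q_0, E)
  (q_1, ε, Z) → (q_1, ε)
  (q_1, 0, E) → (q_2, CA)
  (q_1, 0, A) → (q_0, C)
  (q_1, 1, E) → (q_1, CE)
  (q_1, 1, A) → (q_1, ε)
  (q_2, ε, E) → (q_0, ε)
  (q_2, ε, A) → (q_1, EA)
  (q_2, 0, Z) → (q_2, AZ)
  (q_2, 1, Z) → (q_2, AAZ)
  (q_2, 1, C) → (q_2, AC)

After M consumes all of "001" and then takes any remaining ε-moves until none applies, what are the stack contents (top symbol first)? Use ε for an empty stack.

ε

(q_0, 001, Z)
  read 0, top Z: go to q_2, push EZ → (q_2, 01, EZ)
  ε-move, top E: go to q_0, push ε → (q_0, 01, Z)
  read 0, top Z: go to q_2, push EZ → (q_2, 1, EZ)
  ε-move, top E: go to q_0, push ε → (q_0, 1, Z)
  read 1, top Z: go to q_0, push ε → (q_0, ε, ε)
All input consumed in state q_0 with stack ε.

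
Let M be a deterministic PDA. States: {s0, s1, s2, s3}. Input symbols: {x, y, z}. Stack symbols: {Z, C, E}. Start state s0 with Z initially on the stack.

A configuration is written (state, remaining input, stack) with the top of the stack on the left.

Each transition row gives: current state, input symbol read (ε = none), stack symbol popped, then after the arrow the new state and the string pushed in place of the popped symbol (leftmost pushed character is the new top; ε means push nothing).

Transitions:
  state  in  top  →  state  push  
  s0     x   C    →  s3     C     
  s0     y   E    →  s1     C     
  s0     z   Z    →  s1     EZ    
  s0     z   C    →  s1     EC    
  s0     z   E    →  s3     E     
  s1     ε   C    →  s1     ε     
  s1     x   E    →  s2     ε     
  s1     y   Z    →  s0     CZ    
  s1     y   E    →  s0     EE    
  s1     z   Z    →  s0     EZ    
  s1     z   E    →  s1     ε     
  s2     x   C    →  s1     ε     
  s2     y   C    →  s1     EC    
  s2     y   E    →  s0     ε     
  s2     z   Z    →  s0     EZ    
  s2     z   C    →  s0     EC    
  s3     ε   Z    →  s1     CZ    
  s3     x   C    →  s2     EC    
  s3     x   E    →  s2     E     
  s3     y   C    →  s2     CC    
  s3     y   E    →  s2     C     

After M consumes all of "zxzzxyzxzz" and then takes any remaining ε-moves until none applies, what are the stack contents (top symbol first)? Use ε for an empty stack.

EZ

(s0, zxzzxyzxzz, Z)
  read z, top Z: go to s1, push EZ → (s1, xzzxyzxzz, EZ)
  read x, top E: go to s2, push ε → (s2, zzxyzxzz, Z)
  read z, top Z: go to s0, push EZ → (s0, zxyzxzz, EZ)
  read z, top E: go to s3, push E → (s3, xyzxzz, EZ)
  read x, top E: go to s2, push E → (s2, yzxzz, EZ)
  read y, top E: go to s0, push ε → (s0, zxzz, Z)
  read z, top Z: go to s1, push EZ → (s1, xzz, EZ)
  read x, top E: go to s2, push ε → (s2, zz, Z)
  read z, top Z: go to s0, push EZ → (s0, z, EZ)
  read z, top E: go to s3, push E → (s3, ε, EZ)
All input consumed in state s3 with stack EZ.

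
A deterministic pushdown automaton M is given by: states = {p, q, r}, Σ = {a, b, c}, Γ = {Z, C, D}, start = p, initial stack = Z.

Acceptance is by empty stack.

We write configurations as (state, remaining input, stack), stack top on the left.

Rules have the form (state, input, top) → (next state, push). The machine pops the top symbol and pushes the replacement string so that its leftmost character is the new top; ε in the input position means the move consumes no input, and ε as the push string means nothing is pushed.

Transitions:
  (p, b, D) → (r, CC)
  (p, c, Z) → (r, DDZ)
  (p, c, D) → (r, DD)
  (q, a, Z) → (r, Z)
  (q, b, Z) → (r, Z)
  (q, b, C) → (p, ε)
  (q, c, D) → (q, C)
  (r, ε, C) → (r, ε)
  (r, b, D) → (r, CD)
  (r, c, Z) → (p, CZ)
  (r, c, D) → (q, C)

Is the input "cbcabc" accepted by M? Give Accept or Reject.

(p, cbcabc, Z) ⊢ (r, bcabc, DDZ) ⊢ (r, cabc, CDDZ) ⊢ (r, cabc, DDZ) ⊢ (q, abc, CDZ)
No transition applies at (q, abc, CDZ); input not fully consumed.

Reject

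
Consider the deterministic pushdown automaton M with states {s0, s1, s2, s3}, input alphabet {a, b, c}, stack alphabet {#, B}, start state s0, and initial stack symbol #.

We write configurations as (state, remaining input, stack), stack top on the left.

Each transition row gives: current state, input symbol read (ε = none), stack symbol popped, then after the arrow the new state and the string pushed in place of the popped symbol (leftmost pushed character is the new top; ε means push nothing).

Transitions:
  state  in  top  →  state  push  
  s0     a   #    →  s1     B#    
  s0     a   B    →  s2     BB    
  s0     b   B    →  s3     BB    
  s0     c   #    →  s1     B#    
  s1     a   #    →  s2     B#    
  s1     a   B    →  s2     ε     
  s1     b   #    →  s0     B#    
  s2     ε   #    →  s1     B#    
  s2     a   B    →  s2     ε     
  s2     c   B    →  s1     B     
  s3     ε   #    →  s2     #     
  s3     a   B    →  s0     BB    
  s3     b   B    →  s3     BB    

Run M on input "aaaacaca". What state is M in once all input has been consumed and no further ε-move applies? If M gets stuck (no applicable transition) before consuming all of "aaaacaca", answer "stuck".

(s0, aaaacaca, #)
  read a, top #: go to s1, push B# → (s1, aaacaca, B#)
  read a, top B: go to s2, push ε → (s2, aacaca, #)
  ε-move, top #: go to s1, push B# → (s1, aacaca, B#)
  read a, top B: go to s2, push ε → (s2, acaca, #)
  ε-move, top #: go to s1, push B# → (s1, acaca, B#)
  read a, top B: go to s2, push ε → (s2, caca, #)
  ε-move, top #: go to s1, push B# → (s1, caca, B#)
No transition for (s1, c, top B); M blocks with input caca remaining.

stuck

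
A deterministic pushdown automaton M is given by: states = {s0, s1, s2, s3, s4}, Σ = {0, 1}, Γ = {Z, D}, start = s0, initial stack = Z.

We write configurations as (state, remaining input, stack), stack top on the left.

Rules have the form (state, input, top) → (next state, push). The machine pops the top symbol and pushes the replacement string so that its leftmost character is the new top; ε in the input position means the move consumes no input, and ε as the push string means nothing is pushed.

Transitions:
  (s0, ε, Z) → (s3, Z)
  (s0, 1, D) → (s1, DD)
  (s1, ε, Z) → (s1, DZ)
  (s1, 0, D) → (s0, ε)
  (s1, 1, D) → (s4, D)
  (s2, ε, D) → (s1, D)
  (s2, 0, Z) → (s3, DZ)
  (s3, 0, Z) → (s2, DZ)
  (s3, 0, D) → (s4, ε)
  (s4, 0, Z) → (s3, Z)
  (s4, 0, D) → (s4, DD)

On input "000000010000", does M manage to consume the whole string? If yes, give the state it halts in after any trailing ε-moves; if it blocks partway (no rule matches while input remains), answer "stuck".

s4

(s0, 000000010000, Z) ⊢ (s3, 000000010000, Z) ⊢ (s2, 00000010000, DZ) ⊢ (s1, 00000010000, DZ) ⊢ (s0, 0000010000, Z) ⊢ (s3, 0000010000, Z) ⊢ (s2, 000010000, DZ) ⊢ (s1, 000010000, DZ) ⊢ (s0, 00010000, Z) ⊢ (s3, 00010000, Z) ⊢ (s2, 0010000, DZ) ⊢ (s1, 0010000, DZ) ⊢ (s0, 010000, Z) ⊢ (s3, 010000, Z) ⊢ (s2, 10000, DZ) ⊢ (s1, 10000, DZ) ⊢ (s4, 0000, DZ) ⊢ (s4, 000, DDZ) ⊢ (s4, 00, DDDZ) ⊢ (s4, 0, DDDDZ) ⊢ (s4, ε, DDDDDZ)
All input consumed; M is in state s4.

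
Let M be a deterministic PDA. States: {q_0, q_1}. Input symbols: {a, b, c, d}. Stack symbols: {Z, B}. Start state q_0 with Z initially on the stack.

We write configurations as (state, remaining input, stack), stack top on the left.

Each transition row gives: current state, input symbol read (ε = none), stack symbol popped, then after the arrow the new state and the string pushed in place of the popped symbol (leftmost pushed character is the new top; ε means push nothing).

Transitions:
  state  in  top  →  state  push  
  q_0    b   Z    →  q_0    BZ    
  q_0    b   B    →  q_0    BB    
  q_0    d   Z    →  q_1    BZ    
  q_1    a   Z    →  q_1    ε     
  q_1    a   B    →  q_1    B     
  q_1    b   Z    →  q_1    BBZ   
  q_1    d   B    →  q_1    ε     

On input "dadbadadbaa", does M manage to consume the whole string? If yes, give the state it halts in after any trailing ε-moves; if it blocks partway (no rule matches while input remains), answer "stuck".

q_1

(q_0, dadbadadbaa, Z)
  read d, top Z: go to q_1, push BZ → (q_1, adbadadbaa, BZ)
  read a, top B: go to q_1, push B → (q_1, dbadadbaa, BZ)
  read d, top B: go to q_1, push ε → (q_1, badadbaa, Z)
  read b, top Z: go to q_1, push BBZ → (q_1, adadbaa, BBZ)
  read a, top B: go to q_1, push B → (q_1, dadbaa, BBZ)
  read d, top B: go to q_1, push ε → (q_1, adbaa, BZ)
  read a, top B: go to q_1, push B → (q_1, dbaa, BZ)
  read d, top B: go to q_1, push ε → (q_1, baa, Z)
  read b, top Z: go to q_1, push BBZ → (q_1, aa, BBZ)
  read a, top B: go to q_1, push B → (q_1, a, BBZ)
  read a, top B: go to q_1, push B → (q_1, ε, BBZ)
All input consumed; M is in state q_1.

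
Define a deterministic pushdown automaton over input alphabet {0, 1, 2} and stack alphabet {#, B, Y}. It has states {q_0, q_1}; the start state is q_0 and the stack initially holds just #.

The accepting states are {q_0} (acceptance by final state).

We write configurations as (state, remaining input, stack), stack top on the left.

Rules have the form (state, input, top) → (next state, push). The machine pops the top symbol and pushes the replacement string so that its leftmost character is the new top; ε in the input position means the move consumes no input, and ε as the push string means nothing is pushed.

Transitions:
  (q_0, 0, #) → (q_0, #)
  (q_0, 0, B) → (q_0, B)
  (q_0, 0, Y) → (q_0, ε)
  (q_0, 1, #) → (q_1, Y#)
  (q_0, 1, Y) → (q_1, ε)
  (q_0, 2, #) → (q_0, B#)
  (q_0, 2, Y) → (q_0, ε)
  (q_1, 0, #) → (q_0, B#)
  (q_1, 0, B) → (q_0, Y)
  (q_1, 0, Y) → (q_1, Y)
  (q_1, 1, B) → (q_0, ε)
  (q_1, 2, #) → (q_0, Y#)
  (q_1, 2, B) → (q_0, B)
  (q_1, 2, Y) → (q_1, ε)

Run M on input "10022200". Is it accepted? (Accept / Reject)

(q_0, 10022200, #) ⊢ (q_1, 0022200, Y#) ⊢ (q_1, 022200, Y#) ⊢ (q_1, 22200, Y#) ⊢ (q_1, 2200, #) ⊢ (q_0, 200, Y#) ⊢ (q_0, 00, #) ⊢ (q_0, 0, #) ⊢ (q_0, ε, #)
All input consumed; state q_0 ∈ F.

Accept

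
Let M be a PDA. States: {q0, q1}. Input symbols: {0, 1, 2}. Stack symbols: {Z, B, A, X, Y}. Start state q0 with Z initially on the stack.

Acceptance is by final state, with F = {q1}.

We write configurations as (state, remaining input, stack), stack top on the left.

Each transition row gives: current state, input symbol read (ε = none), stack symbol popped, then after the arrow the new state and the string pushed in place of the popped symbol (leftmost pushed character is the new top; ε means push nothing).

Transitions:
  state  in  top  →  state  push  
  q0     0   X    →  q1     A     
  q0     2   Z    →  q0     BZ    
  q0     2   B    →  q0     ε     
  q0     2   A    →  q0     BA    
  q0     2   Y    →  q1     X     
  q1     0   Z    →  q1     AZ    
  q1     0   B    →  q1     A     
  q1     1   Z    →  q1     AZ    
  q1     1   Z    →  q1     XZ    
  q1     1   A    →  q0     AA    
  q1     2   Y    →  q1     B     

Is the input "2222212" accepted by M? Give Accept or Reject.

No computation consumes all input and reaches a final state.

Reject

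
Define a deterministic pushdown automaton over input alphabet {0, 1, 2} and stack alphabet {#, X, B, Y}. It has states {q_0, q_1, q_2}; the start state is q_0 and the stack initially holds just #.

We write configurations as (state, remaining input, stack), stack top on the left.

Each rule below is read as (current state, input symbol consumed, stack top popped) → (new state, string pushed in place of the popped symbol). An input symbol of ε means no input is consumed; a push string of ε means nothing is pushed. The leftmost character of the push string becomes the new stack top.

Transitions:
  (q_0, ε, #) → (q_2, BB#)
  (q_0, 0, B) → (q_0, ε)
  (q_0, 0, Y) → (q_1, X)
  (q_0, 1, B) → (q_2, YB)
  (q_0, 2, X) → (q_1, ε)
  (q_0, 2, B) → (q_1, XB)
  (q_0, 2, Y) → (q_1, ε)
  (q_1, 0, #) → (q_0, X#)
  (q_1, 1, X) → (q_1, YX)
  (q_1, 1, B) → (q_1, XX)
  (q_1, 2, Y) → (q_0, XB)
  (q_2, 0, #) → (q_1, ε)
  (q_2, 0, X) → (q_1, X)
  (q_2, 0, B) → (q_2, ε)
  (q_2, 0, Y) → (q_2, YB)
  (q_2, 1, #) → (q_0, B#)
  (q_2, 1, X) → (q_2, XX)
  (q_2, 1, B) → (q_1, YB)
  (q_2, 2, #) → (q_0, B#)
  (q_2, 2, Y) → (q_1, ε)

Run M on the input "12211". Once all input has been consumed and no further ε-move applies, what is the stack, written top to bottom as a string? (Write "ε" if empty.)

YXXBB#

(q_0, 12211, #)
  ε-move, top #: go to q_2, push BB# → (q_2, 12211, BB#)
  read 1, top B: go to q_1, push YB → (q_1, 2211, YBB#)
  read 2, top Y: go to q_0, push XB → (q_0, 211, XBBB#)
  read 2, top X: go to q_1, push ε → (q_1, 11, BBB#)
  read 1, top B: go to q_1, push XX → (q_1, 1, XXBB#)
  read 1, top X: go to q_1, push YX → (q_1, ε, YXXBB#)
All input consumed in state q_1 with stack YXXBB#.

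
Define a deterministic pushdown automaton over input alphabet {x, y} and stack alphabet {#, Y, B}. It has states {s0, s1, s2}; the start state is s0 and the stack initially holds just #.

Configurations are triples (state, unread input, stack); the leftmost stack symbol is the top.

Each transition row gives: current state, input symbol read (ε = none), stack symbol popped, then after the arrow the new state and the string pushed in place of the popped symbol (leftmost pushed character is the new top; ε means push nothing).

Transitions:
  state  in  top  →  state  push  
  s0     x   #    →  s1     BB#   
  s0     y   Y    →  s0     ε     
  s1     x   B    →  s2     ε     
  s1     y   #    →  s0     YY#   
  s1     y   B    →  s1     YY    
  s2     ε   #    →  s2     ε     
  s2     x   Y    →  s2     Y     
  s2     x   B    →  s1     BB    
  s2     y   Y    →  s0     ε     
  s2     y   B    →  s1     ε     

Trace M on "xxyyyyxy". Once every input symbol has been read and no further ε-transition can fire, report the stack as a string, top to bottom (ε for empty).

YYB#

(s0, xxyyyyxy, #) ⊢ (s1, xyyyyxy, BB#) ⊢ (s2, yyyyxy, B#) ⊢ (s1, yyyxy, #) ⊢ (s0, yyxy, YY#) ⊢ (s0, yxy, Y#) ⊢ (s0, xy, #) ⊢ (s1, y, BB#) ⊢ (s1, ε, YYB#)
All input consumed in state s1 with stack YYB#.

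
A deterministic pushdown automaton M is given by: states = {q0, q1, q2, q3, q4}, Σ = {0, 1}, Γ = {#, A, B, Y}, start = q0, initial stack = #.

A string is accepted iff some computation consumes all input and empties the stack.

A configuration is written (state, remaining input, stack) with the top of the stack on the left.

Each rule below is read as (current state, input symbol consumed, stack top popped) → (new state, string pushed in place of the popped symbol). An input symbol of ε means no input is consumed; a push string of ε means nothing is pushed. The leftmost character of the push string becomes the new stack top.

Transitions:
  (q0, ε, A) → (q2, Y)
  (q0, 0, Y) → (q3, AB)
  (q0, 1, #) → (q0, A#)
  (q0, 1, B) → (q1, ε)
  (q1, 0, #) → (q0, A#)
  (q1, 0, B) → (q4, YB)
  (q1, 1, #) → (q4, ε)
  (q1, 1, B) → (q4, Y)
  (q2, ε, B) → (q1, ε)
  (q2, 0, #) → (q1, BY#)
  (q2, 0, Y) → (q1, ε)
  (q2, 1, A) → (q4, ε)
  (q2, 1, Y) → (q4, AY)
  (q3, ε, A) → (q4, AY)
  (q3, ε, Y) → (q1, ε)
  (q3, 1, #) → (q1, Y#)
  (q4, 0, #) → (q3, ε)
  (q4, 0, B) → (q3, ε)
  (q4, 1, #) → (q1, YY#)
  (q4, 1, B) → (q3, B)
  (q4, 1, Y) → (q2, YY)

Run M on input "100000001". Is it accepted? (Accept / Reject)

(q0, 100000001, #)
  read 1, top #: go to q0, push A# → (q0, 00000001, A#)
  ε-move, top A: go to q2, push Y → (q2, 00000001, Y#)
  read 0, top Y: go to q1, push ε → (q1, 0000001, #)
  read 0, top #: go to q0, push A# → (q0, 000001, A#)
  ε-move, top A: go to q2, push Y → (q2, 000001, Y#)
  read 0, top Y: go to q1, push ε → (q1, 00001, #)
  read 0, top #: go to q0, push A# → (q0, 0001, A#)
  ε-move, top A: go to q2, push Y → (q2, 0001, Y#)
  read 0, top Y: go to q1, push ε → (q1, 001, #)
  read 0, top #: go to q0, push A# → (q0, 01, A#)
  ε-move, top A: go to q2, push Y → (q2, 01, Y#)
  read 0, top Y: go to q1, push ε → (q1, 1, #)
  read 1, top #: go to q4, push ε → (q4, ε, ε)
All input consumed and the stack is empty.

Accept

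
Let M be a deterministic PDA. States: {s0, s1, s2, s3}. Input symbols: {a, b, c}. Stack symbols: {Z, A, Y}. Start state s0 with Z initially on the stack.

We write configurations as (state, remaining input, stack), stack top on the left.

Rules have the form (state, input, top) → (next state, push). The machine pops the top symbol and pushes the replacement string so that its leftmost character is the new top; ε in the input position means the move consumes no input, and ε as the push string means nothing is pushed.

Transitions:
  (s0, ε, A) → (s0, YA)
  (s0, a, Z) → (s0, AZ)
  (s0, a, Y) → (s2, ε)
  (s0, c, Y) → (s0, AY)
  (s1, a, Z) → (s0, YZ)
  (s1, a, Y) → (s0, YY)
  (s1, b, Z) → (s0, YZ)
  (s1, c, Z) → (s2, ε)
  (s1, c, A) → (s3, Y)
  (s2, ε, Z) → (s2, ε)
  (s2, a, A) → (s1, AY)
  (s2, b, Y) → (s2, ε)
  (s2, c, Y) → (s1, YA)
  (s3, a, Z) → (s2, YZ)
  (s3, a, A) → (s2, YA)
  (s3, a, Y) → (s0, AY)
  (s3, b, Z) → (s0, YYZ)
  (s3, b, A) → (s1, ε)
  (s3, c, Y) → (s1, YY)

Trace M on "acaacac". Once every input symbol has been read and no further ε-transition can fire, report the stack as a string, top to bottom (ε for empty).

(s0, acaacac, Z)
  read a, top Z: go to s0, push AZ → (s0, caacac, AZ)
  ε-move, top A: go to s0, push YA → (s0, caacac, YAZ)
  read c, top Y: go to s0, push AY → (s0, aacac, AYAZ)
  ε-move, top A: go to s0, push YA → (s0, aacac, YAYAZ)
  read a, top Y: go to s2, push ε → (s2, acac, AYAZ)
  read a, top A: go to s1, push AY → (s1, cac, AYYAZ)
  read c, top A: go to s3, push Y → (s3, ac, YYYAZ)
  read a, top Y: go to s0, push AY → (s0, c, AYYYAZ)
  ε-move, top A: go to s0, push YA → (s0, c, YAYYYAZ)
  read c, top Y: go to s0, push AY → (s0, ε, AYAYYYAZ)
  ε-move, top A: go to s0, push YA → (s0, ε, YAYAYYYAZ)
All input consumed in state s0 with stack YAYAYYYAZ.

YAYAYYYAZ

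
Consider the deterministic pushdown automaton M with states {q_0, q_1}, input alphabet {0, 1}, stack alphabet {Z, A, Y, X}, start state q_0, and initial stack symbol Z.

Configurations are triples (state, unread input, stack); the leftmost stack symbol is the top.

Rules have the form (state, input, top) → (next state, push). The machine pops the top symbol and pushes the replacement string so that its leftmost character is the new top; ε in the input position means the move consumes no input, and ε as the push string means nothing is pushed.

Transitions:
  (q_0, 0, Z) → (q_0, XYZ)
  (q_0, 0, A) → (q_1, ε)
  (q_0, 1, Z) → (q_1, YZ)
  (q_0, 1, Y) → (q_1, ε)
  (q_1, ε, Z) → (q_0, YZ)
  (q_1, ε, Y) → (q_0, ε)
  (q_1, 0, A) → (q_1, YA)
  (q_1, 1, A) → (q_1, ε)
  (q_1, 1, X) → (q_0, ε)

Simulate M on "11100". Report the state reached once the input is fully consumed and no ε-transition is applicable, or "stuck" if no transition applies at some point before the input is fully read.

(q_0, 11100, Z) ⊢ (q_1, 1100, YZ) ⊢ (q_0, 1100, Z) ⊢ (q_1, 100, YZ) ⊢ (q_0, 100, Z) ⊢ (q_1, 00, YZ) ⊢ (q_0, 00, Z) ⊢ (q_0, 0, XYZ)
No transition for (q_0, 0, top X); M blocks with input 0 remaining.

stuck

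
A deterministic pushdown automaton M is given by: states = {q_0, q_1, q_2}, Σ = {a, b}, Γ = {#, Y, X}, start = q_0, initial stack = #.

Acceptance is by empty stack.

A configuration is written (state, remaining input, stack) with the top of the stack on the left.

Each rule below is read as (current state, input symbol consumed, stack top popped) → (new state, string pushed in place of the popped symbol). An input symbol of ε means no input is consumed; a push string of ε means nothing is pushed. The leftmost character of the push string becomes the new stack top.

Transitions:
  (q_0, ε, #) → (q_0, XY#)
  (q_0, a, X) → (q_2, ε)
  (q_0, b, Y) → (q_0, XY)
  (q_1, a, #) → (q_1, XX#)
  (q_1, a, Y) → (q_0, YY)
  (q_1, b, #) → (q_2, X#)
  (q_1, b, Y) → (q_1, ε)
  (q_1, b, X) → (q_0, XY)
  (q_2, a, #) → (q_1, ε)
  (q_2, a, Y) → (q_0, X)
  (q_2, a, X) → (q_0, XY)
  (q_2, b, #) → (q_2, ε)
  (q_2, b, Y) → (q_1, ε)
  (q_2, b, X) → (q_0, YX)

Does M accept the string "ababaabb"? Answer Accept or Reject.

(q_0, ababaabb, #) ⊢ (q_0, ababaabb, XY#) ⊢ (q_2, babaabb, Y#) ⊢ (q_1, abaabb, #) ⊢ (q_1, baabb, XX#) ⊢ (q_0, aabb, XYX#) ⊢ (q_2, abb, YX#) ⊢ (q_0, bb, XX#)
No transition applies at (q_0, bb, XX#); input not fully consumed.

Reject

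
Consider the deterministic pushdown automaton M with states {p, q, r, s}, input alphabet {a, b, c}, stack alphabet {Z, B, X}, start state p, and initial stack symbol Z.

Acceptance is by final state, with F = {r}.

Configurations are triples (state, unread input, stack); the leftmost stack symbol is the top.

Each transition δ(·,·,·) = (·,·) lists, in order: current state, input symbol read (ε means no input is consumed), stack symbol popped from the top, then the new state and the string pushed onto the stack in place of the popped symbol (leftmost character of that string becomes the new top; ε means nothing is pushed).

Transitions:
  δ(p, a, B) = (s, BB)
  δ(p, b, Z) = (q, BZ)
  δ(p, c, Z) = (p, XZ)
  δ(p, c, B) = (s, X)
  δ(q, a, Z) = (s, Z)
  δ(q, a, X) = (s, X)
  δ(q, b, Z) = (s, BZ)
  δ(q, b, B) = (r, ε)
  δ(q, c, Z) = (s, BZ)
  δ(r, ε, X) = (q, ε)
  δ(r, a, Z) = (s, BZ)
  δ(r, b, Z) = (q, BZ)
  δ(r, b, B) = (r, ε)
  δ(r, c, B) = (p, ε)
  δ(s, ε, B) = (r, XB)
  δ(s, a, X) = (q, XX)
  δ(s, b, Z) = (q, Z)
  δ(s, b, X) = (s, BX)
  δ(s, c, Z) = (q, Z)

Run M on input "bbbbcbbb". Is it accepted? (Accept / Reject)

Reject

(p, bbbbcbbb, Z)
  read b, top Z: go to q, push BZ → (q, bbbcbbb, BZ)
  read b, top B: go to r, push ε → (r, bbcbbb, Z)
  read b, top Z: go to q, push BZ → (q, bcbbb, BZ)
  read b, top B: go to r, push ε → (r, cbbb, Z)
No transition applies at (r, cbbb, Z); input not fully consumed.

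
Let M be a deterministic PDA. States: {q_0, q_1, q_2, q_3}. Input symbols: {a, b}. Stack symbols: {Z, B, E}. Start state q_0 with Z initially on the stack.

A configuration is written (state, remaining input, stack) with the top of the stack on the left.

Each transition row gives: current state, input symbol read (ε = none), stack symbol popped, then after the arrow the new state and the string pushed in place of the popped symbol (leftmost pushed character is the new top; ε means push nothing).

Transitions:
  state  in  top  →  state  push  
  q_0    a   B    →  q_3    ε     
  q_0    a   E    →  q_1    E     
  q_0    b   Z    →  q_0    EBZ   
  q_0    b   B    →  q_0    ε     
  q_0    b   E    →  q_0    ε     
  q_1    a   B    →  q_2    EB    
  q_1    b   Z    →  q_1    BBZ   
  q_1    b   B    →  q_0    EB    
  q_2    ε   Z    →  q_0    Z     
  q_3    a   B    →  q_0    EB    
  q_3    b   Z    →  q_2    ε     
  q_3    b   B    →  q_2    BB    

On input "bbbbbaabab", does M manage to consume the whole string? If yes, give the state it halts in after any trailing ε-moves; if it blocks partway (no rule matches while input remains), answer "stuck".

stuck

(q_0, bbbbbaabab, Z) ⊢ (q_0, bbbbaabab, EBZ) ⊢ (q_0, bbbaabab, BZ) ⊢ (q_0, bbaabab, Z) ⊢ (q_0, baabab, EBZ) ⊢ (q_0, aabab, BZ) ⊢ (q_3, abab, Z)
No transition for (q_3, a, top Z); M blocks with input abab remaining.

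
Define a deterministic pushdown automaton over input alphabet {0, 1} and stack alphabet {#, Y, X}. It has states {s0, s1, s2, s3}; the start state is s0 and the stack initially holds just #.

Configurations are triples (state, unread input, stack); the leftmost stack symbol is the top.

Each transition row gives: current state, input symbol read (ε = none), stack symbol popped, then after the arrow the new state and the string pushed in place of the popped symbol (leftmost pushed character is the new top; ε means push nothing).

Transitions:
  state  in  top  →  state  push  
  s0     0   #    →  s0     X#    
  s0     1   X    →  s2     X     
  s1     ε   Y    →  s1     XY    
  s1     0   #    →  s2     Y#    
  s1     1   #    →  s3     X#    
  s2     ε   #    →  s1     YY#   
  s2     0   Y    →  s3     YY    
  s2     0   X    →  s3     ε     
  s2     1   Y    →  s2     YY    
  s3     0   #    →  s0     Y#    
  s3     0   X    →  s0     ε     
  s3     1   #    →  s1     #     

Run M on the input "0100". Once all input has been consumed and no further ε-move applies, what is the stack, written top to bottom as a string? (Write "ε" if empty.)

Y#

(s0, 0100, #)
  read 0, top #: go to s0, push X# → (s0, 100, X#)
  read 1, top X: go to s2, push X → (s2, 00, X#)
  read 0, top X: go to s3, push ε → (s3, 0, #)
  read 0, top #: go to s0, push Y# → (s0, ε, Y#)
All input consumed in state s0 with stack Y#.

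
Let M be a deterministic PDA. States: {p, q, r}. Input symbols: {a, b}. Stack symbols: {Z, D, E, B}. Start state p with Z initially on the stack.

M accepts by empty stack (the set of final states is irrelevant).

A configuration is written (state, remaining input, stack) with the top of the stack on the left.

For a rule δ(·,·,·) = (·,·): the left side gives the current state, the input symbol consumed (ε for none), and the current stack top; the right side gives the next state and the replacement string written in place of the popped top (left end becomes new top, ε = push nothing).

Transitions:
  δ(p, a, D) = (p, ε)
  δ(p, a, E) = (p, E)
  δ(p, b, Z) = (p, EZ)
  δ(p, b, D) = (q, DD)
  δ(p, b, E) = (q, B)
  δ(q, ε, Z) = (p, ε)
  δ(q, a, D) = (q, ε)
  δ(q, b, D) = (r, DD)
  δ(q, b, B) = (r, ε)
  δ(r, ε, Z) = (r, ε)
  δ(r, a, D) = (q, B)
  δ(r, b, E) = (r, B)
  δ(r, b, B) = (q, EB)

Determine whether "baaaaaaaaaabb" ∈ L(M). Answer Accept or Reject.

(p, baaaaaaaaaabb, Z)
  read b, top Z: go to p, push EZ → (p, aaaaaaaaaabb, EZ)
  read a, top E: go to p, push E → (p, aaaaaaaaabb, EZ)
  read a, top E: go to p, push E → (p, aaaaaaaabb, EZ)
  read a, top E: go to p, push E → (p, aaaaaaabb, EZ)
  read a, top E: go to p, push E → (p, aaaaaabb, EZ)
  read a, top E: go to p, push E → (p, aaaaabb, EZ)
  read a, top E: go to p, push E → (p, aaaabb, EZ)
  read a, top E: go to p, push E → (p, aaabb, EZ)
  read a, top E: go to p, push E → (p, aabb, EZ)
  read a, top E: go to p, push E → (p, abb, EZ)
  read a, top E: go to p, push E → (p, bb, EZ)
  read b, top E: go to q, push B → (q, b, BZ)
  read b, top B: go to r, push ε → (r, ε, Z)
  ε-move, top Z: go to r, push ε → (r, ε, ε)
All input consumed and the stack is empty.

Accept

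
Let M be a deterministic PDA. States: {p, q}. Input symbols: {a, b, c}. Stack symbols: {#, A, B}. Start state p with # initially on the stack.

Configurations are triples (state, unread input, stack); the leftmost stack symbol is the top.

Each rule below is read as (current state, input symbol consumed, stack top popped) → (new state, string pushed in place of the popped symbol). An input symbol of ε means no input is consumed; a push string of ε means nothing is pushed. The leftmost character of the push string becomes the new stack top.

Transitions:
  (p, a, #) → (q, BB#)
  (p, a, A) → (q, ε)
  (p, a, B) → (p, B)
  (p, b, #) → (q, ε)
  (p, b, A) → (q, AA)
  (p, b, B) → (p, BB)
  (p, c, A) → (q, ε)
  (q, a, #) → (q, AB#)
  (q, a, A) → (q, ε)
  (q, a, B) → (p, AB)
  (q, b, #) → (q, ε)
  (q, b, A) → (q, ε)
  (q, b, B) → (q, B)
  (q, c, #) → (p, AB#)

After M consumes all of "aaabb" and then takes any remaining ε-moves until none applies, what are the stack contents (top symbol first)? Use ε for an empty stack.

BB#

(p, aaabb, #) ⊢ (q, aabb, BB#) ⊢ (p, abb, ABB#) ⊢ (q, bb, BB#) ⊢ (q, b, BB#) ⊢ (q, ε, BB#)
All input consumed in state q with stack BB#.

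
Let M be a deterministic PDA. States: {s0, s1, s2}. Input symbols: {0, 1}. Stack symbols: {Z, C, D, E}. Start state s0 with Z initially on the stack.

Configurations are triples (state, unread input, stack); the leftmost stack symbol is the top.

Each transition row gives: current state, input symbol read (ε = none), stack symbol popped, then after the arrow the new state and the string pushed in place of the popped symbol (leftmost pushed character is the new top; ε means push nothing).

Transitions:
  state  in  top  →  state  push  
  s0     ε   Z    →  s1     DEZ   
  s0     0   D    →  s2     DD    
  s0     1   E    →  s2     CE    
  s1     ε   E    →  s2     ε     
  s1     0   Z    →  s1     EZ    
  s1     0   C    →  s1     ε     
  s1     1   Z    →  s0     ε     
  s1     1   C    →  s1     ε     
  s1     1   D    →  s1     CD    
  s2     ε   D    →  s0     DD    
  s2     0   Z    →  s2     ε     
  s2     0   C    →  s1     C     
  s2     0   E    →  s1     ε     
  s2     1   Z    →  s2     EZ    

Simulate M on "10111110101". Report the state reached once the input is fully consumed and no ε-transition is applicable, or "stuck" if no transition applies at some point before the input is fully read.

(s0, 10111110101, Z) ⊢ (s1, 10111110101, DEZ) ⊢ (s1, 0111110101, CDEZ) ⊢ (s1, 111110101, DEZ) ⊢ (s1, 11110101, CDEZ) ⊢ (s1, 1110101, DEZ) ⊢ (s1, 110101, CDEZ) ⊢ (s1, 10101, DEZ) ⊢ (s1, 0101, CDEZ) ⊢ (s1, 101, DEZ) ⊢ (s1, 01, CDEZ) ⊢ (s1, 1, DEZ) ⊢ (s1, ε, CDEZ)
All input consumed; M is in state s1.

s1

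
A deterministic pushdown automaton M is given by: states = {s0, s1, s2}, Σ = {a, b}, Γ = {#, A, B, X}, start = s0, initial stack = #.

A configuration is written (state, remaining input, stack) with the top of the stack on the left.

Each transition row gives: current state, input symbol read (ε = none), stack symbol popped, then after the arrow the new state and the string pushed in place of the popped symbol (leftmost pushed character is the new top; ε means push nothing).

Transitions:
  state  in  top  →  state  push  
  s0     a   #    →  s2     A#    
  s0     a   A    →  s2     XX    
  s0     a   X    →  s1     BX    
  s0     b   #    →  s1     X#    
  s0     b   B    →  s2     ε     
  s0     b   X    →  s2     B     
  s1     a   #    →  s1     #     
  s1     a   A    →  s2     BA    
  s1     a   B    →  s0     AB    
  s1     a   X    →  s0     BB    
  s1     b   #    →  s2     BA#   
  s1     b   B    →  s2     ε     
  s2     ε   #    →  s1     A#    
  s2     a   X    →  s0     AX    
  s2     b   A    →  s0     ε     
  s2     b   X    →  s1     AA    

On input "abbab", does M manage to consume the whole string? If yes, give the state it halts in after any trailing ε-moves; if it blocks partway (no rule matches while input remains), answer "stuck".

s2

(s0, abbab, #) ⊢ (s2, bbab, A#) ⊢ (s0, bab, #) ⊢ (s1, ab, X#) ⊢ (s0, b, BB#) ⊢ (s2, ε, B#)
All input consumed; M is in state s2.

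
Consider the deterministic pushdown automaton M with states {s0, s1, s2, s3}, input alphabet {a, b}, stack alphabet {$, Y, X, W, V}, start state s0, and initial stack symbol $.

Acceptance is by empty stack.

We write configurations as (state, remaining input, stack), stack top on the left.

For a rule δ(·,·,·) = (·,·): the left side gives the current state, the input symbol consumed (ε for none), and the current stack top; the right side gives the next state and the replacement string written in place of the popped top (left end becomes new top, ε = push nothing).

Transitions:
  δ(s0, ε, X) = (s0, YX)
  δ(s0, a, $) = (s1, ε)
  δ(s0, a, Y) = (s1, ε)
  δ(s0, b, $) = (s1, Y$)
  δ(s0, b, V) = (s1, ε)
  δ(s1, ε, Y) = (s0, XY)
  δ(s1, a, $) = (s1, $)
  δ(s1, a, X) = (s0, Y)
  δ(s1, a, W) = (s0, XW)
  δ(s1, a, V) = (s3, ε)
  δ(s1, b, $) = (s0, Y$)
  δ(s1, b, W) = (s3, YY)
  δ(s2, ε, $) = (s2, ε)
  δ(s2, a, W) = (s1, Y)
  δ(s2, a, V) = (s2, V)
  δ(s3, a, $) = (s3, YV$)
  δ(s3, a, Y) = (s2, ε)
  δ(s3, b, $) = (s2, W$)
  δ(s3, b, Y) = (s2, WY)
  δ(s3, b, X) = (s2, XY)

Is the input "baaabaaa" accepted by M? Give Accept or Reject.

Reject

(s0, baaabaaa, $)
  read b, top $: go to s1, push Y$ → (s1, aaabaaa, Y$)
  ε-move, top Y: go to s0, push XY → (s0, aaabaaa, XY$)
  ε-move, top X: go to s0, push YX → (s0, aaabaaa, YXY$)
  read a, top Y: go to s1, push ε → (s1, aabaaa, XY$)
  read a, top X: go to s0, push Y → (s0, abaaa, YY$)
  read a, top Y: go to s1, push ε → (s1, baaa, Y$)
  ε-move, top Y: go to s0, push XY → (s0, baaa, XY$)
  ε-move, top X: go to s0, push YX → (s0, baaa, YXY$)
No transition applies at (s0, baaa, YXY$); input not fully consumed.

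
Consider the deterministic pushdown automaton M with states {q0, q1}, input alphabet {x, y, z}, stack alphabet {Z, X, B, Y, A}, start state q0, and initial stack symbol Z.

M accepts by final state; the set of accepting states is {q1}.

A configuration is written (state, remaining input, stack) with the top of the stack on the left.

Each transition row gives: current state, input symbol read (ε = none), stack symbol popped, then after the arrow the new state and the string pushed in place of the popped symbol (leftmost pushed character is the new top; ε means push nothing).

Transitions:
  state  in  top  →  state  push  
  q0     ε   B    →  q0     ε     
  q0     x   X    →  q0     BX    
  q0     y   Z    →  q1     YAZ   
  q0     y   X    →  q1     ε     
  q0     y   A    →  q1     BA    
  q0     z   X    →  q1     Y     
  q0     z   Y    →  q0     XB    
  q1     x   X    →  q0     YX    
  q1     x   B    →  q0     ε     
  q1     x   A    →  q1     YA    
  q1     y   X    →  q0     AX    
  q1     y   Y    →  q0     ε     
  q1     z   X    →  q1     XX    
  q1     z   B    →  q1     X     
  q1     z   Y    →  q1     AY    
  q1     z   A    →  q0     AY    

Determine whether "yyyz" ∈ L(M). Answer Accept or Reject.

Accept

(q0, yyyz, Z) ⊢ (q1, yyz, YAZ) ⊢ (q0, yz, AZ) ⊢ (q1, z, BAZ) ⊢ (q1, ε, XAZ)
All input consumed; state q1 ∈ F.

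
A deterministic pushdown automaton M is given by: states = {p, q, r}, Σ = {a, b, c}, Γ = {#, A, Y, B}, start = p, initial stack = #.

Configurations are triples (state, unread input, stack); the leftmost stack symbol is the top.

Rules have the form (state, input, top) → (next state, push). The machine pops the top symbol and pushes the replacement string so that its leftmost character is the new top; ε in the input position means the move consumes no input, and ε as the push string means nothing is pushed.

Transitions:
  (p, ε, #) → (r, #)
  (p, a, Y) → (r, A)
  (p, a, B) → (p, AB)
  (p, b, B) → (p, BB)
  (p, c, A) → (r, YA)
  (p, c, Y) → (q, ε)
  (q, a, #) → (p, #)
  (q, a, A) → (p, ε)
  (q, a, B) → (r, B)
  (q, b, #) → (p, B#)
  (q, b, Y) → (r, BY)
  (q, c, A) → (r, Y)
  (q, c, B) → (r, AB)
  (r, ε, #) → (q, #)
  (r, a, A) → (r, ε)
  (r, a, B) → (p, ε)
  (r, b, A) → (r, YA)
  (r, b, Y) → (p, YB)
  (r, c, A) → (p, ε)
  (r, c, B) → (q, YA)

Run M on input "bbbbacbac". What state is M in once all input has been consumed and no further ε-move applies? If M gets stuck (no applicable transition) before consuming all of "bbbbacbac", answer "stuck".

(p, bbbbacbac, #)
  ε-move, top #: go to r, push # → (r, bbbbacbac, #)
  ε-move, top #: go to q, push # → (q, bbbbacbac, #)
  read b, top #: go to p, push B# → (p, bbbacbac, B#)
  read b, top B: go to p, push BB → (p, bbacbac, BB#)
  read b, top B: go to p, push BB → (p, bacbac, BBB#)
  read b, top B: go to p, push BB → (p, acbac, BBBB#)
  read a, top B: go to p, push AB → (p, cbac, ABBBB#)
  read c, top A: go to r, push YA → (r, bac, YABBBB#)
  read b, top Y: go to p, push YB → (p, ac, YBABBBB#)
  read a, top Y: go to r, push A → (r, c, ABABBBB#)
  read c, top A: go to p, push ε → (p, ε, BABBBB#)
All input consumed; M is in state p.

p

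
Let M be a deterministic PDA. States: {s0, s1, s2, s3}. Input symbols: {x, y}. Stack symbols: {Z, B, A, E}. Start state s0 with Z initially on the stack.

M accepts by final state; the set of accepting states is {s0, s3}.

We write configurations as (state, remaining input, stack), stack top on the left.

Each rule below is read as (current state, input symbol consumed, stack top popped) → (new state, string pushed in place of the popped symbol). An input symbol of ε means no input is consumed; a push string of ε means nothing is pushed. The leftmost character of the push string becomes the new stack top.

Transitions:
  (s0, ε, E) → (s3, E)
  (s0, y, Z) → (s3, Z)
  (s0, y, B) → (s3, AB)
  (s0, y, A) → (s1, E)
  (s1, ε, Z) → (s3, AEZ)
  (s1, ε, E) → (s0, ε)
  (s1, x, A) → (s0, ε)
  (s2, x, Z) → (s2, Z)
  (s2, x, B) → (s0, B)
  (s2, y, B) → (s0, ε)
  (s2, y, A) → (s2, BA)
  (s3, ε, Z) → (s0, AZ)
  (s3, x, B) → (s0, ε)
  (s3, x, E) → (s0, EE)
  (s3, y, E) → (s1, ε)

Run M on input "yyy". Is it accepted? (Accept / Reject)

(s0, yyy, Z)
  read y, top Z: go to s3, push Z → (s3, yy, Z)
  ε-move, top Z: go to s0, push AZ → (s0, yy, AZ)
  read y, top A: go to s1, push E → (s1, y, EZ)
  ε-move, top E: go to s0, push ε → (s0, y, Z)
  read y, top Z: go to s3, push Z → (s3, ε, Z)
All input consumed; state s3 ∈ F.

Accept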